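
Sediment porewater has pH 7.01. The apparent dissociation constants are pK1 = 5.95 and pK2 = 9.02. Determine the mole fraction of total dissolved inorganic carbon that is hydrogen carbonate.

α₁ = 1 / (1 + [H⁺]/K1 + K2/[H⁺]) = 1 / (1 + 10^-1.06 + 10^-2.01)
   = 1 / (1 + 0.087096 + 0.0097724) = 1/1.0969 = 0.9117

α₁ = 0.912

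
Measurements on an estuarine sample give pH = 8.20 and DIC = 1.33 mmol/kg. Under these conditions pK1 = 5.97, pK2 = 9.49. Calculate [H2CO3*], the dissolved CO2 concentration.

[CO2*] = 7.41 μmol/kg

α₀ = 1 / (1 + K1/[H⁺] + K1K2/[H⁺]²) = 1 / (1 + 10^+2.23 + 10^+0.94)
   = 1 / (1 + 169.82 + 8.7096) = 1/179.53 = 0.005570
[CO2*] = α₀ × DIC = 0.005570 × 1.33 = 0.00741 mmol/kg = 7.41 μmol/kg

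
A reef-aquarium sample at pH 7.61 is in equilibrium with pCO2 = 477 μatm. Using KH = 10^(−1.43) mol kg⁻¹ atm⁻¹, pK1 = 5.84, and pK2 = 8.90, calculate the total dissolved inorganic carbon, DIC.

DIC = 1.11 mmol/kg

[CO2*] = KH · pCO2 = 10^(−1.43) × 477×10^-6 = 1.772×10^-5 mol/kg
α₀ = 1/(1 + K1/[H⁺] + K1K2/[H⁺]²) = 1/(1 + 10^+1.77 + 10^+0.48) = 0.01590
DIC = [CO2*]/α₀ = 1.772×10^-5 / 0.01590 = 1.11 mmol/kg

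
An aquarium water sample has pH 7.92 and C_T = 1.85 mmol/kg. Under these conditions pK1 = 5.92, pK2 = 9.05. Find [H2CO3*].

[CO2*] = 17.1 μmol/kg

α₀ = 1 / (1 + K1/[H⁺] + K1K2/[H⁺]²) = 1 / (1 + 10^+2.00 + 10^+0.87)
   = 1 / (1 + 100.00 + 7.4131) = 1/108.41 = 0.009224
[CO2*] = α₀ × DIC = 0.009224 × 1.85 = 0.0171 mmol/kg = 17.1 μmol/kg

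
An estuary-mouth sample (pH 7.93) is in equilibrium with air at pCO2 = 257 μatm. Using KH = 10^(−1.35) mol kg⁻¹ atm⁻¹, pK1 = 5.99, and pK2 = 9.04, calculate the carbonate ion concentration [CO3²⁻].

[CO2*] = KH · pCO2 = 10^(−1.35) × 257×10^-6 = 1.148×10^-5 mol/kg
α₀ = 1/(1 + K1/[H⁺] + K1K2/[H⁺]²) = 1/(1 + 10^+1.94 + 10^+0.83) = 0.01054
DIC = [CO2*]/α₀ = 1.148×10^-5 / 0.01054 = 1.089 mmol/kg
[CO3²⁻] = α₂·DIC; α₂ = 0.07127, so [CO3²⁻] = 0.07127 × 1.089 = 0.0776 mmol/kg

[CO3²⁻] = 0.0776 mmol/kg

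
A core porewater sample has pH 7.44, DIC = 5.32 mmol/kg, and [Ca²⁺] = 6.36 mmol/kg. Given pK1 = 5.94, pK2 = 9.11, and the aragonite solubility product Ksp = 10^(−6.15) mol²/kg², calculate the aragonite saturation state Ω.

α₂ = 1 / (1 + [H⁺]/K2 + [H⁺]²/(K1K2)) = 1 / (1 + 10^+1.67 + 10^+0.17)
   = 1 / (1 + 46.774 + 1.4791) = 1/49.253 = 0.02030
[CO3²⁻] = α₂ × DIC = 0.02030 × 5.32 = 0.1080 mmol/kg
Ksp = 10^(−6.15) = 7.079×10^-7
Ω = [Ca²⁺][CO3²⁻]/Ksp = (6.36×10^-3)(1.080×10^-4) / 7.079×10^-7 = 0.970

Ω = 0.970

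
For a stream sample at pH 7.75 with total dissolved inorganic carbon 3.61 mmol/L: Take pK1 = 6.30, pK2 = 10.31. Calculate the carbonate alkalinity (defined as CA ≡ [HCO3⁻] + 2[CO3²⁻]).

CA = 3.50 mmol/L

CA = [HCO3⁻] + 2[CO3²⁻] = (α₁ + 2α₂)·DIC
At pH 7.75: [H⁺]/K1 = 10^-1.45 = 0.035481, K2/[H⁺] = 10^-2.56 = 0.0027542
α₁ = 1/(1 + 0.035481 + 0.0027542) = 1/1.0382 = 0.9632; α₂ = α₁·K2/[H⁺] = 0.002653
α₁ + 2α₂ = 0.9685
CA = 0.9685 × 3.61 = 3.50 mmol/L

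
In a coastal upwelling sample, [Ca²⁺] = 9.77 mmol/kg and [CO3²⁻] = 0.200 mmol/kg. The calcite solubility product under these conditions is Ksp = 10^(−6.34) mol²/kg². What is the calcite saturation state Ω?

Ω = 4.27

Ksp = 10^(−6.34) = 4.571×10^-7
Ω = [Ca²⁺][CO3²⁻]/Ksp = (9.77×10^-3)(0.200×10^-3) / 4.571×10^-7 = 4.27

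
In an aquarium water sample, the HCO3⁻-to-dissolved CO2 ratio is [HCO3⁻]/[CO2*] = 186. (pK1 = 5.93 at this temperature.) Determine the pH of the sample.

From K1 = [H⁺][HCO3⁻]/[CO2*]:  pH = pK1 + log₁₀([HCO3⁻]/[CO2*])
log₁₀(186) = +2.270
pH = 5.93 + (+2.270) = 8.20

pH = 8.20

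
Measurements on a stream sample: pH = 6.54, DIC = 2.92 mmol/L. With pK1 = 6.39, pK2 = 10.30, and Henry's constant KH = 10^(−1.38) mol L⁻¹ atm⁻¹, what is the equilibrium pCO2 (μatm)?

α₀ = 1 / (1 + K1/[H⁺] + K1K2/[H⁺]²) = 1 / (1 + 10^+0.15 + 10^-3.61)
   = 1 / (1 + 1.4125 + 0.00024547) = 1/2.4128 = 0.4145
[CO2*] = α₀ × DIC = 0.4145 × 2.92 = 1.210 mmol/L
pCO2 = [CO2*]/KH = 1.210×10^-3 / 4.169×10^-2 = 2.90×10^4 μatm

pCO2 = 2.90×10^4 μatm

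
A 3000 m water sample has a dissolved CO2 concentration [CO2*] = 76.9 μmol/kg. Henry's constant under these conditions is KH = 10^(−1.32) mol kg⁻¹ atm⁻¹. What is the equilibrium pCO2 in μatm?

pCO2 = 1610 μatm

KH = 10^(−1.32) = 4.786×10^-2 mol kg⁻¹ atm⁻¹
pCO2 = [CO2*]/KH = 76.9×10^-6 / 4.786×10^-2 = 1.61×10^-3 atm = 1610 μatm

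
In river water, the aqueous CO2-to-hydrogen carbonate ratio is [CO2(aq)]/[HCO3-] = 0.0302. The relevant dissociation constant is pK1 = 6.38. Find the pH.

pH = 7.90

From K1 = [H⁺][HCO3-]/[CO2(aq)]:  pH = pK1 − log₁₀([CO2(aq)]/[HCO3-])
log₁₀(0.0302) = -1.520
pH = 6.38 − (-1.520) = 7.90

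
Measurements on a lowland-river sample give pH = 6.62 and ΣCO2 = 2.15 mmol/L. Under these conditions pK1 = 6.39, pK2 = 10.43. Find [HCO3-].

α₁ = 1 / (1 + [H⁺]/K1 + K2/[H⁺]) = 1 / (1 + 10^-0.23 + 10^-3.81)
   = 1 / (1 + 0.58884 + 0.00015488) = 1/1.5890 = 0.6293
[HCO3⁻] = α₁ × DIC = 0.6293 × 2.15 = 1.35 mmol/L

[HCO3⁻] = 1.35 mmol/L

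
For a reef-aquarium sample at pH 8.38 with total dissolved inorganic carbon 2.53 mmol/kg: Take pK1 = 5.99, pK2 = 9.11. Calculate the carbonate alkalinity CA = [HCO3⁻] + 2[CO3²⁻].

CA = [HCO3⁻] + 2[CO3²⁻] = (α₁ + 2α₂)·DIC
At pH 8.38: [H⁺]/K1 = 10^-2.39 = 0.0040738, K2/[H⁺] = 10^-0.73 = 0.18621
α₁ = 1/(1 + 0.0040738 + 0.18621) = 1/1.1903 = 0.8401; α₂ = α₁·K2/[H⁺] = 0.1564
α₁ + 2α₂ = 1.1530
CA = 1.1530 × 2.53 = 2.92 mmol/kg

CA = 2.92 mmol/kg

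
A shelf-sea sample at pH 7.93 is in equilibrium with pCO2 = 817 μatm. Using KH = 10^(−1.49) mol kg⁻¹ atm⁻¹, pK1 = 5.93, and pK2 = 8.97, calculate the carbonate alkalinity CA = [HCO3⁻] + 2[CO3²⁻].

CA = 3.13 mmol/kg

[CO2*] = KH · pCO2 = 10^(−1.49) × 817×10^-6 = 2.644×10^-5 mol/kg
α₀ = 1/(1 + K1/[H⁺] + K1K2/[H⁺]²) = 1/(1 + 10^+2.00 + 10^+0.96) = 0.009081
DIC = [CO2*]/α₀ = 2.644×10^-5 / 0.009081 = 2.911 mmol/kg
CA = (α₁ + 2α₂)·DIC = (0.9081 + 2×0.08282) × 2.911 = 3.13 mmol/kg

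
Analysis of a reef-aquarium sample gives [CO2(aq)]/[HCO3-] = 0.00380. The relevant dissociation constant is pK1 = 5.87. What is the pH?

From K1 = [H⁺][HCO3-]/[CO2(aq)]:  pH = pK1 − log₁₀([CO2(aq)]/[HCO3-])
log₁₀(0.00380) = -2.420
pH = 5.87 − (-2.420) = 8.29

pH = 8.29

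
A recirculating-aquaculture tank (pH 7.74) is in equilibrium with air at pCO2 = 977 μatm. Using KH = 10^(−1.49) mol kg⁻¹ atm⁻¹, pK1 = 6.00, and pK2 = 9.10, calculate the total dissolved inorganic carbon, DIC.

DIC = 1.84 mmol/kg

[CO2*] = KH · pCO2 = 10^(−1.49) × 977×10^-6 = 3.162×10^-5 mol/kg
α₀ = 1/(1 + K1/[H⁺] + K1K2/[H⁺]²) = 1/(1 + 10^+1.74 + 10^+0.38) = 0.01714
DIC = [CO2*]/α₀ = 3.162×10^-5 / 0.01714 = 1.84 mmol/kg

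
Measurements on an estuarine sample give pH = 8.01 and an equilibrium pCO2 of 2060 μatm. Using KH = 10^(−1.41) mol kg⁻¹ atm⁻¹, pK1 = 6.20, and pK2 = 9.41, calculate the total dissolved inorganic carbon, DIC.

[CO2*] = KH · pCO2 = 10^(−1.41) × 2060×10^-6 = 8.014×10^-5 mol/kg
α₀ = 1/(1 + K1/[H⁺] + K1K2/[H⁺]²) = 1/(1 + 10^+1.81 + 10^+0.41) = 0.01468
DIC = [CO2*]/α₀ = 8.014×10^-5 / 0.01468 = 5.46 mmol/kg

DIC = 5.46 mmol/kg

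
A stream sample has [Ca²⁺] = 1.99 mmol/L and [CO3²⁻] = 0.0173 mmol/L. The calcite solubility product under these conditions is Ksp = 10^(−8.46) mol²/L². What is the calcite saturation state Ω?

Ω = 9.93

Ksp = 10^(−8.46) = 3.467×10^-9
Ω = [Ca²⁺][CO3²⁻]/Ksp = (1.99×10^-3)(0.0173×10^-3) / 3.467×10^-9 = 9.93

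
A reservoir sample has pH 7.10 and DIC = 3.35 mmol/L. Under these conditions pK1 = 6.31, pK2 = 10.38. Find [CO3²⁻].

α₂ = 1 / (1 + [H⁺]/K2 + [H⁺]²/(K1K2)) = 1 / (1 + 10^+3.28 + 10^+2.49)
   = 1 / (1 + 1905.5 + 309.03) = 1/2215.5 = 0.0004514
[CO3²⁻] = α₂ × DIC = 0.0004514 × 3.35 = 0.00151 mmol/L = 1.51 μmol/L

[CO3²⁻] = 1.51 μmol/L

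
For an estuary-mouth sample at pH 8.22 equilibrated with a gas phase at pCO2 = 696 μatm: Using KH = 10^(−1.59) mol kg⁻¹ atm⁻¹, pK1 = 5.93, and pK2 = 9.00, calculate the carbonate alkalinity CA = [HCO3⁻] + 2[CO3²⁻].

[CO2*] = KH · pCO2 = 10^(−1.59) × 696×10^-6 = 1.789×10^-5 mol/kg
α₀ = 1/(1 + K1/[H⁺] + K1K2/[H⁺]²) = 1/(1 + 10^+2.29 + 10^+1.51) = 0.004379
DIC = [CO2*]/α₀ = 1.789×10^-5 / 0.004379 = 4.085 mmol/kg
CA = (α₁ + 2α₂)·DIC = (0.8539 + 2×0.1417) × 4.085 = 4.65 mmol/kg

CA = 4.65 mmol/kg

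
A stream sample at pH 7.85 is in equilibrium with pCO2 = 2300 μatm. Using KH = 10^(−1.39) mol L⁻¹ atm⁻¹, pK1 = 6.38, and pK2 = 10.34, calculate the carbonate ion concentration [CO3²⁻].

[CO2*] = KH · pCO2 = 10^(−1.39) × 2300×10^-6 = 9.370×10^-5 mol/L
α₀ = 1/(1 + K1/[H⁺] + K1K2/[H⁺]²) = 1/(1 + 10^+1.47 + 10^-1.02) = 0.03267
DIC = [CO2*]/α₀ = 9.370×10^-5 / 0.03267 = 2.868 mmol/L
[CO3²⁻] = α₂·DIC; α₂ = 0.003120, so [CO3²⁻] = 0.003120 × 2.868 = 0.00895 mmol/L = 8.95 μmol/L

[CO3²⁻] = 8.95 μmol/L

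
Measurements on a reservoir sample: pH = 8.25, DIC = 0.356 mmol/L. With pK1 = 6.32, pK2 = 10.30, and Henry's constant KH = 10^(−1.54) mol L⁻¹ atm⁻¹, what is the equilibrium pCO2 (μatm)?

α₀ = 1 / (1 + K1/[H⁺] + K1K2/[H⁺]²) = 1 / (1 + 10^+1.93 + 10^-0.12)
   = 1 / (1 + 85.114 + 0.75858) = 1/86.872 = 0.01151
[CO2*] = α₀ × DIC = 0.01151 × 0.356 = 0.004098 mmol/L = 4.098 μmol/L
pCO2 = [CO2*]/KH = 4.098×10^-6 / 2.884×10^-2 = 142 μatm

pCO2 = 142 μatm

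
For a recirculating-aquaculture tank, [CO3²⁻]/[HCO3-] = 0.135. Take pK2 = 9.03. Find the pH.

From K2 = [H⁺][CO3²⁻]/[HCO3-]:  pH = pK2 + log₁₀([CO3²⁻]/[HCO3-])
log₁₀(0.135) = -0.870
pH = 9.03 + (-0.870) = 8.16

pH = 8.16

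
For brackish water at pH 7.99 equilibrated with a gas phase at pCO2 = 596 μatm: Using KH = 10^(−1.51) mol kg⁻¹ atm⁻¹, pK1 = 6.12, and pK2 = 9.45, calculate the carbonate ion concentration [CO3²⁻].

[CO2*] = KH · pCO2 = 10^(−1.51) × 596×10^-6 = 1.842×10^-5 mol/kg
α₀ = 1/(1 + K1/[H⁺] + K1K2/[H⁺]²) = 1/(1 + 10^+1.87 + 10^+0.41) = 0.01287
DIC = [CO2*]/α₀ = 1.842×10^-5 / 0.01287 = 1.431 mmol/kg
[CO3²⁻] = α₂·DIC; α₂ = 0.03308, so [CO3²⁻] = 0.03308 × 1.431 = 0.0473 mmol/kg

[CO3²⁻] = 0.0473 mmol/kg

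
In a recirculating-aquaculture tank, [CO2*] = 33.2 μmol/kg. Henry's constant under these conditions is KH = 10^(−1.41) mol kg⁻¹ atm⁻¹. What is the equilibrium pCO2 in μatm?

pCO2 = 853 μatm

KH = 10^(−1.41) = 3.890×10^-2 mol kg⁻¹ atm⁻¹
pCO2 = [CO2*]/KH = 33.2×10^-6 / 3.890×10^-2 = 8.53×10^-4 atm = 853 μatm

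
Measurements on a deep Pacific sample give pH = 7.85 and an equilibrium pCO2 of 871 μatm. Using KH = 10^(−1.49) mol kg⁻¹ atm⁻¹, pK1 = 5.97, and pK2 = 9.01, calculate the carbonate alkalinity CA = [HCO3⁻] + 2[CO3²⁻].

CA = 2.43 mmol/kg

[CO2*] = KH · pCO2 = 10^(−1.49) × 871×10^-6 = 2.819×10^-5 mol/kg
α₀ = 1/(1 + K1/[H⁺] + K1K2/[H⁺]²) = 1/(1 + 10^+1.88 + 10^+0.72) = 0.01218
DIC = [CO2*]/α₀ = 2.819×10^-5 / 0.01218 = 2.314 mmol/kg
CA = (α₁ + 2α₂)·DIC = (0.9239 + 2×0.06392) × 2.314 = 2.43 mmol/kg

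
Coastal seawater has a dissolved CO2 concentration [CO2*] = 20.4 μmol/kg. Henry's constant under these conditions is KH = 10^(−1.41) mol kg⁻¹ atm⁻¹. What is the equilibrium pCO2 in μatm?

KH = 10^(−1.41) = 3.890×10^-2 mol kg⁻¹ atm⁻¹
pCO2 = [CO2*]/KH = 20.4×10^-6 / 3.890×10^-2 = 5.24×10^-4 atm = 524 μatm

pCO2 = 524 μatm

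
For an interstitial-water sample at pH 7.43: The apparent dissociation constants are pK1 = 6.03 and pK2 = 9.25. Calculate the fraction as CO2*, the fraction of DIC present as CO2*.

α₀ = 1 / (1 + K1/[H⁺] + K1K2/[H⁺]²) = 1 / (1 + 10^+1.40 + 10^-0.42)
   = 1 / (1 + 25.119 + 0.38019) = 1/26.499 = 0.03774

α₀ = 0.0377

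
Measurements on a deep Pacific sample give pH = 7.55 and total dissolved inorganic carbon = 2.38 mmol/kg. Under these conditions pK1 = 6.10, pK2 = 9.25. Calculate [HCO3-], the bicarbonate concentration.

α₁ = 1 / (1 + [H⁺]/K1 + K2/[H⁺]) = 1 / (1 + 10^-1.45 + 10^-1.70)
   = 1 / (1 + 0.035481 + 0.019953) = 1/1.0554 = 0.9475
[HCO3⁻] = α₁ × DIC = 0.9475 × 2.38 = 2.25 mmol/kg

[HCO3⁻] = 2.25 mmol/kg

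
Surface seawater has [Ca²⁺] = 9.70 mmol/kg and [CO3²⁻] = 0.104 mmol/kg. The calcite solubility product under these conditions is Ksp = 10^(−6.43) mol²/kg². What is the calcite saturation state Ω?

Ksp = 10^(−6.43) = 3.715×10^-7
Ω = [Ca²⁺][CO3²⁻]/Ksp = (9.70×10^-3)(0.104×10^-3) / 3.715×10^-7 = 2.72

Ω = 2.72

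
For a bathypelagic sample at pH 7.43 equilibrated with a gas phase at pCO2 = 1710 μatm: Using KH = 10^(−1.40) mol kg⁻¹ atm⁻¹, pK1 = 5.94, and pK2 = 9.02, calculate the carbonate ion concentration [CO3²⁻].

[CO3²⁻] = 0.0541 mmol/kg

[CO2*] = KH · pCO2 = 10^(−1.40) × 1710×10^-6 = 6.808×10^-5 mol/kg
α₀ = 1/(1 + K1/[H⁺] + K1K2/[H⁺]²) = 1/(1 + 10^+1.49 + 10^-0.10) = 0.03058
DIC = [CO2*]/α₀ = 6.808×10^-5 / 0.03058 = 2.226 mmol/kg
[CO3²⁻] = α₂·DIC; α₂ = 0.02429, so [CO3²⁻] = 0.02429 × 2.226 = 0.0541 mmol/kg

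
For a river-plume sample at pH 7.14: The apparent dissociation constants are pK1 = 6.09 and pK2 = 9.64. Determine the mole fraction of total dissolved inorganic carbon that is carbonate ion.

α₂ = 0.00290

α₂ = 1 / (1 + [H⁺]/K2 + [H⁺]²/(K1K2)) = 1 / (1 + 10^+2.50 + 10^+1.45)
   = 1 / (1 + 316.23 + 28.184) = 1/345.41 = 0.002895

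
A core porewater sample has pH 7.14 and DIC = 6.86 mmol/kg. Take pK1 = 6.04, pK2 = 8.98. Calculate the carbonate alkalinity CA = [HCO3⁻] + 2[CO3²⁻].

CA = [HCO3⁻] + 2[CO3²⁻] = (α₁ + 2α₂)·DIC
At pH 7.14: [H⁺]/K1 = 10^-1.10 = 0.079433, K2/[H⁺] = 10^-1.84 = 0.014454
α₁ = 1/(1 + 0.079433 + 0.014454) = 1/1.0939 = 0.9142; α₂ = α₁·K2/[H⁺] = 0.01321
α₁ + 2α₂ = 0.9406
CA = 0.9406 × 6.86 = 6.45 mmol/kg

CA = 6.45 mmol/kg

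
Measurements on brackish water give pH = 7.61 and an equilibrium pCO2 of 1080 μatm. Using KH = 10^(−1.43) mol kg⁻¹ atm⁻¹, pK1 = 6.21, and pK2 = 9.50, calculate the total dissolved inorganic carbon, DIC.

DIC = 1.06 mmol/kg

[CO2*] = KH · pCO2 = 10^(−1.43) × 1080×10^-6 = 4.013×10^-5 mol/kg
α₀ = 1/(1 + K1/[H⁺] + K1K2/[H⁺]²) = 1/(1 + 10^+1.40 + 10^-0.49) = 0.03782
DIC = [CO2*]/α₀ = 4.013×10^-5 / 0.03782 = 1.06 mmol/kg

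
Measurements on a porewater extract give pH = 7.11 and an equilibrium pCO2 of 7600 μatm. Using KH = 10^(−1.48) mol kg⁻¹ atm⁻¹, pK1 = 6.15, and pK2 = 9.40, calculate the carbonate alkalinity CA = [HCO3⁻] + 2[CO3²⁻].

[CO2*] = KH · pCO2 = 10^(−1.48) × 7600×10^-6 = 2.517×10^-4 mol/kg
α₀ = 1/(1 + K1/[H⁺] + K1K2/[H⁺]²) = 1/(1 + 10^+0.96 + 10^-1.33) = 0.09836
DIC = [CO2*]/α₀ = 2.517×10^-4 / 0.09836 = 2.559 mmol/kg
CA = (α₁ + 2α₂)·DIC = (0.8970 + 2×0.004601) × 2.559 = 2.32 mmol/kg

CA = 2.32 mmol/kg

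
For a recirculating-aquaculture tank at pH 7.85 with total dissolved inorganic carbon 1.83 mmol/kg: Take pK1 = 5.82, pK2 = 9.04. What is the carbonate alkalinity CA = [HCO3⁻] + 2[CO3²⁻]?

CA = 1.92 mmol/kg

CA = [HCO3⁻] + 2[CO3²⁻] = (α₁ + 2α₂)·DIC
At pH 7.85: [H⁺]/K1 = 10^-2.03 = 0.0093325, K2/[H⁺] = 10^-1.19 = 0.064565
α₁ = 1/(1 + 0.0093325 + 0.064565) = 1/1.0739 = 0.9312; α₂ = α₁·K2/[H⁺] = 0.06012
α₁ + 2α₂ = 1.0514
CA = 1.0514 × 1.83 = 1.92 mmol/kg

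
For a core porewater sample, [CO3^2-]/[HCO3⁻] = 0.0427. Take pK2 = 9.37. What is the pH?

pH = 8.00

From K2 = [H⁺][CO3^2-]/[HCO3⁻]:  pH = pK2 + log₁₀([CO3^2-]/[HCO3⁻])
log₁₀(0.0427) = -1.370
pH = 9.37 + (-1.370) = 8.00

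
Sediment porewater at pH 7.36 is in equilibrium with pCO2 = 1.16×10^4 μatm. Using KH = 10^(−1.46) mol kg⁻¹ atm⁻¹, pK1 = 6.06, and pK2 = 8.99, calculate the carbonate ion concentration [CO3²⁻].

[CO2*] = KH · pCO2 = 10^(−1.46) × 1.16×10^4×10^-6 = 4.022×10^-4 mol/kg
α₀ = 1/(1 + K1/[H⁺] + K1K2/[H⁺]²) = 1/(1 + 10^+1.30 + 10^-0.33) = 0.04668
DIC = [CO2*]/α₀ = 4.022×10^-4 / 0.04668 = 8.616 mmol/kg
[CO3²⁻] = α₂·DIC; α₂ = 0.02184, so [CO3²⁻] = 0.02184 × 8.616 = 0.188 mmol/kg

[CO3²⁻] = 0.188 mmol/kg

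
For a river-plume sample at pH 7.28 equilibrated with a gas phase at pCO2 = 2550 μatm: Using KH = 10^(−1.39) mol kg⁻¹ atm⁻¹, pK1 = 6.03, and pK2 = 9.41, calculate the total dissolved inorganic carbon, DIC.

DIC = 1.96 mmol/kg

[CO2*] = KH · pCO2 = 10^(−1.39) × 2550×10^-6 = 1.039×10^-4 mol/kg
α₀ = 1/(1 + K1/[H⁺] + K1K2/[H⁺]²) = 1/(1 + 10^+1.25 + 10^-0.88) = 0.05287
DIC = [CO2*]/α₀ = 1.039×10^-4 / 0.05287 = 1.96 mmol/kg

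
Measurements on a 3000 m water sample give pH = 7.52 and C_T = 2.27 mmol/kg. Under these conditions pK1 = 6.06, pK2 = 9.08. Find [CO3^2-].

[CO3²⁻] = 0.0589 mmol/kg

α₂ = 1 / (1 + [H⁺]/K2 + [H⁺]²/(K1K2)) = 1 / (1 + 10^+1.56 + 10^+0.10)
   = 1 / (1 + 36.308 + 1.2589) = 1/38.567 = 0.02593
[CO3²⁻] = α₂ × DIC = 0.02593 × 2.27 = 0.0589 mmol/kg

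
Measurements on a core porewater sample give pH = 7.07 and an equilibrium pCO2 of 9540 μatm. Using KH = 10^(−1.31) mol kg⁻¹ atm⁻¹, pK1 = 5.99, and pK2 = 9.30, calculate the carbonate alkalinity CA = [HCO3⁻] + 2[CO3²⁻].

CA = 5.68 mmol/kg

[CO2*] = KH · pCO2 = 10^(−1.31) × 9540×10^-6 = 4.672×10^-4 mol/kg
α₀ = 1/(1 + K1/[H⁺] + K1K2/[H⁺]²) = 1/(1 + 10^+1.08 + 10^-1.15) = 0.07637
DIC = [CO2*]/α₀ = 4.672×10^-4 / 0.07637 = 6.118 mmol/kg
CA = (α₁ + 2α₂)·DIC = (0.9182 + 2×0.005407) × 6.118 = 5.68 mmol/kg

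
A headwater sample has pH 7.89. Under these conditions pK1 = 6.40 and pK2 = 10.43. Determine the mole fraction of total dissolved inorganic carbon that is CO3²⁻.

α₂ = 0.00279

α₂ = 1 / (1 + [H⁺]/K2 + [H⁺]²/(K1K2)) = 1 / (1 + 10^+2.54 + 10^+1.05)
   = 1 / (1 + 346.74 + 11.220) = 1/358.96 = 0.002786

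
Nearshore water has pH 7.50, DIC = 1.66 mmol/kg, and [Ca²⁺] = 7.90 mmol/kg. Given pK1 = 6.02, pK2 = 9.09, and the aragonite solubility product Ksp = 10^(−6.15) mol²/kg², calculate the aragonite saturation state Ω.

α₂ = 1 / (1 + [H⁺]/K2 + [H⁺]²/(K1K2)) = 1 / (1 + 10^+1.59 + 10^+0.11)
   = 1 / (1 + 38.905 + 1.2882) = 1/41.193 = 0.02428
[CO3²⁻] = α₂ × DIC = 0.02428 × 1.66 = 0.04030 mmol/kg
Ksp = 10^(−6.15) = 7.079×10^-7
Ω = [Ca²⁺][CO3²⁻]/Ksp = (7.90×10^-3)(4.030×10^-5) / 7.079×10^-7 = 0.450

Ω = 0.450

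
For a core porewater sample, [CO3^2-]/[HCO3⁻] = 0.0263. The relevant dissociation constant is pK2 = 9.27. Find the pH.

pH = 7.69

From K2 = [H⁺][CO3^2-]/[HCO3⁻]:  pH = pK2 + log₁₀([CO3^2-]/[HCO3⁻])
log₁₀(0.0263) = -1.580
pH = 9.27 + (-1.580) = 7.69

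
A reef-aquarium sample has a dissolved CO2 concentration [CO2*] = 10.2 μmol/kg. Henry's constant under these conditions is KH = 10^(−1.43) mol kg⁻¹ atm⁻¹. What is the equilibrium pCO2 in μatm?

KH = 10^(−1.43) = 3.715×10^-2 mol kg⁻¹ atm⁻¹
pCO2 = [CO2*]/KH = 10.2×10^-6 / 3.715×10^-2 = 2.75×10^-4 atm = 275 μatm

pCO2 = 275 μatm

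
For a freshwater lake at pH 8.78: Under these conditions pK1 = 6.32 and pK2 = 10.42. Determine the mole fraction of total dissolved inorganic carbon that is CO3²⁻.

α₂ = 1 / (1 + [H⁺]/K2 + [H⁺]²/(K1K2)) = 1 / (1 + 10^+1.64 + 10^-0.82)
   = 1 / (1 + 43.652 + 0.15136) = 1/44.803 = 0.02232

α₂ = 0.0223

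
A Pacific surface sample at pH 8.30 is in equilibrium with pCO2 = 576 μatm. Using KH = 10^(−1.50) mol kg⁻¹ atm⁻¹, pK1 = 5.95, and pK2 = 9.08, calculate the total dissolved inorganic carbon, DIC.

DIC = 4.77 mmol/kg

[CO2*] = KH · pCO2 = 10^(−1.50) × 576×10^-6 = 1.821×10^-5 mol/kg
α₀ = 1/(1 + K1/[H⁺] + K1K2/[H⁺]²) = 1/(1 + 10^+2.35 + 10^+1.57) = 0.003816
DIC = [CO2*]/α₀ = 1.821×10^-5 / 0.003816 = 4.77 mmol/kg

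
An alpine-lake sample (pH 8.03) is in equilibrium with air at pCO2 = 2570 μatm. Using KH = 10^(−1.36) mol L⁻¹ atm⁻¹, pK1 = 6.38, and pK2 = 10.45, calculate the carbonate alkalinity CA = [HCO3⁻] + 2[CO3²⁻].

CA = 5.05 mmol/L

[CO2*] = KH · pCO2 = 10^(−1.36) × 2570×10^-6 = 1.122×10^-4 mol/L
α₀ = 1/(1 + K1/[H⁺] + K1K2/[H⁺]²) = 1/(1 + 10^+1.65 + 10^-0.77) = 0.02182
DIC = [CO2*]/α₀ = 1.122×10^-4 / 0.02182 = 5.142 mmol/L
CA = (α₁ + 2α₂)·DIC = (0.9745 + 2×0.003705) × 5.142 = 5.05 mmol/L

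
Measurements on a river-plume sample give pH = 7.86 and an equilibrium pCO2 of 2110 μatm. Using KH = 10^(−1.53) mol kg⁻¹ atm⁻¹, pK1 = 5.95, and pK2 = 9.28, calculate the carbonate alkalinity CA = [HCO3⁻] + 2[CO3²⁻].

[CO2*] = KH · pCO2 = 10^(−1.53) × 2110×10^-6 = 6.227×10^-5 mol/kg
α₀ = 1/(1 + K1/[H⁺] + K1K2/[H⁺]²) = 1/(1 + 10^+1.91 + 10^+0.49) = 0.01171
DIC = [CO2*]/α₀ = 6.227×10^-5 / 0.01171 = 5.316 mmol/kg
CA = (α₁ + 2α₂)·DIC = (0.9521 + 2×0.03620) × 5.316 = 5.45 mmol/kg

CA = 5.45 mmol/kg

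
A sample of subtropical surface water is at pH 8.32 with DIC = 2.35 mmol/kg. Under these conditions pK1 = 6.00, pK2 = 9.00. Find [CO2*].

[CO2*] = 9.27 μmol/kg

α₀ = 1 / (1 + K1/[H⁺] + K1K2/[H⁺]²) = 1 / (1 + 10^+2.32 + 10^+1.64)
   = 1 / (1 + 208.93 + 43.652) = 1/253.58 = 0.003944
[CO2*] = α₀ × DIC = 0.003944 × 2.35 = 0.00927 mmol/kg = 9.27 μmol/kg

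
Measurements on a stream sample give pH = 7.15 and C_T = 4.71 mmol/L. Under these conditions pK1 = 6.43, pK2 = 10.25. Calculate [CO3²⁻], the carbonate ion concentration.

[CO3²⁻] = 3.14 μmol/L

α₂ = 1 / (1 + [H⁺]/K2 + [H⁺]²/(K1K2)) = 1 / (1 + 10^+3.10 + 10^+2.38)
   = 1 / (1 + 1258.9 + 239.88) = 1/1499.8 = 0.0006668
[CO3²⁻] = α₂ × DIC = 0.0006668 × 4.71 = 0.00314 mmol/L = 3.14 μmol/L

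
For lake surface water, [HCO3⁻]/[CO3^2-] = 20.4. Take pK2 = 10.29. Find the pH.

From K2 = [H⁺][CO3^2-]/[HCO3⁻]:  pH = pK2 − log₁₀([HCO3⁻]/[CO3^2-])
log₁₀(20.4) = +1.310
pH = 10.29 − (+1.310) = 8.98

pH = 8.98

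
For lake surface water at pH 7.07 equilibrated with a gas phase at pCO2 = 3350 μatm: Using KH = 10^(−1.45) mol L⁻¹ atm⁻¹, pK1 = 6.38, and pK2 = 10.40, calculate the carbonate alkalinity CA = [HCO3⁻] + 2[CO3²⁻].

CA = 0.583 mmol/L

[CO2*] = KH · pCO2 = 10^(−1.45) × 3350×10^-6 = 1.189×10^-4 mol/L
α₀ = 1/(1 + K1/[H⁺] + K1K2/[H⁺]²) = 1/(1 + 10^+0.69 + 10^-2.64) = 0.1695
DIC = [CO2*]/α₀ = 1.189×10^-4 / 0.1695 = 0.7013 mmol/L
CA = (α₁ + 2α₂)·DIC = (0.8301 + 2×0.0003883) × 0.7013 = 0.583 mmol/L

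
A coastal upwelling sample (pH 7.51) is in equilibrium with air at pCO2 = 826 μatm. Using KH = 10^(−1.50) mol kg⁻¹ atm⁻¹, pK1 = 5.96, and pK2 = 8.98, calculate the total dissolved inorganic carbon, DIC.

DIC = 0.984 mmol/kg

[CO2*] = KH · pCO2 = 10^(−1.50) × 826×10^-6 = 2.612×10^-5 mol/kg
α₀ = 1/(1 + K1/[H⁺] + K1K2/[H⁺]²) = 1/(1 + 10^+1.55 + 10^+0.08) = 0.02654
DIC = [CO2*]/α₀ = 2.612×10^-5 / 0.02654 = 0.984 mmol/kg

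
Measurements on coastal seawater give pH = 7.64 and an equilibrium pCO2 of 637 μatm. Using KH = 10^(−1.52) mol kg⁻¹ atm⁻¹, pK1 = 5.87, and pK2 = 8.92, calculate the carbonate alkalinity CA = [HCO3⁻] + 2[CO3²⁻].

[CO2*] = KH · pCO2 = 10^(−1.52) × 637×10^-6 = 1.924×10^-5 mol/kg
α₀ = 1/(1 + K1/[H⁺] + K1K2/[H⁺]²) = 1/(1 + 10^+1.77 + 10^+0.49) = 0.01588
DIC = [CO2*]/α₀ = 1.924×10^-5 / 0.01588 = 1.211 mmol/kg
CA = (α₁ + 2α₂)·DIC = (0.9350 + 2×0.04907) × 1.211 = 1.25 mmol/kg

CA = 1.25 mmol/kg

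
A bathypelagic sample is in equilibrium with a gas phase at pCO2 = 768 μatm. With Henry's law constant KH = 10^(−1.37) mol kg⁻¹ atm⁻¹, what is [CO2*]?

[CO2*] = 32.8 μmol/kg

KH = 10^(−1.37) = 4.266×10^-2 mol kg⁻¹ atm⁻¹
[CO2*] = KH · pCO2 = 4.266×10^-2 × 768×10^-6 atm = 3.28×10^-5 mol/kg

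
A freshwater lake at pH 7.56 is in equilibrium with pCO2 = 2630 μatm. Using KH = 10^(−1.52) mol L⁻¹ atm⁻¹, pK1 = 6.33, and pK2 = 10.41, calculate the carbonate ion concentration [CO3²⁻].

[CO3²⁻] = 1.91 μmol/L

[CO2*] = KH · pCO2 = 10^(−1.52) × 2630×10^-6 = 7.942×10^-5 mol/L
α₀ = 1/(1 + K1/[H⁺] + K1K2/[H⁺]²) = 1/(1 + 10^+1.23 + 10^-1.62) = 0.05554
DIC = [CO2*]/α₀ = 7.942×10^-5 / 0.05554 = 1.430 mmol/L
[CO3²⁻] = α₂·DIC; α₂ = 0.001332, so [CO3²⁻] = 0.001332 × 1.430 = 0.00191 mmol/L = 1.91 μmol/L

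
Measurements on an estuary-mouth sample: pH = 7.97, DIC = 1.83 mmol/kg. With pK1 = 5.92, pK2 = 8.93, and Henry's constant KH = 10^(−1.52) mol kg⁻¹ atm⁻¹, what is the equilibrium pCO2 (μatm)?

pCO2 = 483 μatm

α₀ = 1 / (1 + K1/[H⁺] + K1K2/[H⁺]²) = 1 / (1 + 10^+2.05 + 10^+1.09)
   = 1 / (1 + 112.20 + 12.303) = 1/125.50 = 0.007968
[CO2*] = α₀ × DIC = 0.007968 × 1.83 = 0.01458 mmol/kg = 14.58 μmol/kg
pCO2 = [CO2*]/KH = 1.458×10^-5 / 3.020×10^-2 = 483 μatm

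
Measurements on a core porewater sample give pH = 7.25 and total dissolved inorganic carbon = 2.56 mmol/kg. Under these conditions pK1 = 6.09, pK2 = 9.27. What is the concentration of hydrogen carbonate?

α₁ = 1 / (1 + [H⁺]/K1 + K2/[H⁺]) = 1 / (1 + 10^-1.16 + 10^-2.02)
   = 1 / (1 + 0.069183 + 0.0095499) = 1/1.0787 = 0.9270
[HCO3⁻] = α₁ × DIC = 0.9270 × 2.56 = 2.37 mmol/kg

[HCO3⁻] = 2.37 mmol/kg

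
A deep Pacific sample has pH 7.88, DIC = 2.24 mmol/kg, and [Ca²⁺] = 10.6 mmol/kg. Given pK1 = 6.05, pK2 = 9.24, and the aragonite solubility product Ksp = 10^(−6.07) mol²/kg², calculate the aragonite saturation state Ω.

α₂ = 1 / (1 + [H⁺]/K2 + [H⁺]²/(K1K2)) = 1 / (1 + 10^+1.36 + 10^-0.47)
   = 1 / (1 + 22.909 + 0.33884) = 1/24.248 = 0.04124
[CO3²⁻] = α₂ × DIC = 0.04124 × 2.24 = 0.09238 mmol/kg
Ksp = 10^(−6.07) = 8.511×10^-7
Ω = [Ca²⁺][CO3²⁻]/Ksp = (10.6×10^-3)(9.238×10^-5) / 8.511×10^-7 = 1.15

Ω = 1.15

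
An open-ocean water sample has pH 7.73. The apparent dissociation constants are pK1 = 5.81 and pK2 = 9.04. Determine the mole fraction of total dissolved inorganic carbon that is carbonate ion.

α₂ = 1 / (1 + [H⁺]/K2 + [H⁺]²/(K1K2)) = 1 / (1 + 10^+1.31 + 10^-0.61)
   = 1 / (1 + 20.417 + 0.24547) = 1/21.663 = 0.04616

α₂ = 0.0462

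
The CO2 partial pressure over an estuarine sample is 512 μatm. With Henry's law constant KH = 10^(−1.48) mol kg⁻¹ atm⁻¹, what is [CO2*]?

[CO2*] = 17.0 μmol/kg

KH = 10^(−1.48) = 3.311×10^-2 mol kg⁻¹ atm⁻¹
[CO2*] = KH · pCO2 = 3.311×10^-2 × 512×10^-6 atm = 1.70×10^-5 mol/kg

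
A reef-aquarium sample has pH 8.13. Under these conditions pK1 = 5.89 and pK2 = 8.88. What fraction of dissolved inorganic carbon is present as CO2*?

α₀ = 1 / (1 + K1/[H⁺] + K1K2/[H⁺]²) = 1 / (1 + 10^+2.24 + 10^+1.49)
   = 1 / (1 + 173.78 + 30.903) = 1/205.68 = 0.004862

α₀ = 0.00486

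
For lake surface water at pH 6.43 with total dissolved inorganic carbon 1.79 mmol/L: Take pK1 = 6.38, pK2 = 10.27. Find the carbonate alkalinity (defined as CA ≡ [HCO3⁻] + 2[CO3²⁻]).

CA = [HCO3⁻] + 2[CO3²⁻] = (α₁ + 2α₂)·DIC
At pH 6.43: [H⁺]/K1 = 10^-0.05 = 0.89125, K2/[H⁺] = 10^-3.84 = 0.00014454
α₁ = 1/(1 + 0.89125 + 0.00014454) = 1/1.8914 = 0.5287; α₂ = α₁·K2/[H⁺] = 7.642×10^-5
α₁ + 2α₂ = 0.5289
CA = 0.5289 × 1.79 = 0.947 mmol/L

CA = 0.947 mmol/L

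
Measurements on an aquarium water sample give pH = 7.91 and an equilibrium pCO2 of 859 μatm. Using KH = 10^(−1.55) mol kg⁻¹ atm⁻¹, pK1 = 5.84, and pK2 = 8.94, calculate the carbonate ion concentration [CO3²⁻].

[CO3²⁻] = 0.265 mmol/kg

[CO2*] = KH · pCO2 = 10^(−1.55) × 859×10^-6 = 2.421×10^-5 mol/kg
α₀ = 1/(1 + K1/[H⁺] + K1K2/[H⁺]²) = 1/(1 + 10^+2.07 + 10^+1.04) = 0.007725
DIC = [CO2*]/α₀ = 2.421×10^-5 / 0.007725 = 3.134 mmol/kg
[CO3²⁻] = α₂·DIC; α₂ = 0.08470, so [CO3²⁻] = 0.08470 × 3.134 = 0.265 mmol/kg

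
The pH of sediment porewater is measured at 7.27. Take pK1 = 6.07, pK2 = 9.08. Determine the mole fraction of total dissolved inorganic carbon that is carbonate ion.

α₂ = 0.0144

α₂ = 1 / (1 + [H⁺]/K2 + [H⁺]²/(K1K2)) = 1 / (1 + 10^+1.81 + 10^+0.61)
   = 1 / (1 + 64.565 + 4.0738) = 1/69.639 = 0.01436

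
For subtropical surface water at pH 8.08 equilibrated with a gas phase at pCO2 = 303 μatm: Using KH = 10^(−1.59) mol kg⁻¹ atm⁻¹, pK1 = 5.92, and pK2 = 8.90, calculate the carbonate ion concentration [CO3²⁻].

[CO2*] = KH · pCO2 = 10^(−1.59) × 303×10^-6 = 7.788×10^-6 mol/kg
α₀ = 1/(1 + K1/[H⁺] + K1K2/[H⁺]²) = 1/(1 + 10^+2.16 + 10^+1.34) = 0.005973
DIC = [CO2*]/α₀ = 7.788×10^-6 / 0.005973 = 1.304 mmol/kg
[CO3²⁻] = α₂·DIC; α₂ = 0.1307, so [CO3²⁻] = 0.1307 × 1.304 = 0.170 mmol/kg

[CO3²⁻] = 0.170 mmol/kg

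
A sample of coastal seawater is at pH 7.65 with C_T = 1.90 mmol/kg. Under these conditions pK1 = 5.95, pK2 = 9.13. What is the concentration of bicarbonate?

[HCO3⁻] = 1.80 mmol/kg

α₁ = 1 / (1 + [H⁺]/K1 + K2/[H⁺]) = 1 / (1 + 10^-1.70 + 10^-1.48)
   = 1 / (1 + 0.019953 + 0.033113) = 1/1.0531 = 0.9496
[HCO3⁻] = α₁ × DIC = 0.9496 × 1.90 = 1.80 mmol/kg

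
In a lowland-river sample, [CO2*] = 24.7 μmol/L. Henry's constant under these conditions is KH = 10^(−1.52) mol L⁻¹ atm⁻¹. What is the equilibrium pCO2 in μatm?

KH = 10^(−1.52) = 3.020×10^-2 mol L⁻¹ atm⁻¹
pCO2 = [CO2*]/KH = 24.7×10^-6 / 3.020×10^-2 = 8.18×10^-4 atm = 818 μatm

pCO2 = 818 μatm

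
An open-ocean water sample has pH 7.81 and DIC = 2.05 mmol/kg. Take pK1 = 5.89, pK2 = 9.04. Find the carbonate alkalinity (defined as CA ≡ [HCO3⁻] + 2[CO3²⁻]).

CA = [HCO3⁻] + 2[CO3²⁻] = (α₁ + 2α₂)·DIC
At pH 7.81: [H⁺]/K1 = 10^-1.92 = 0.012023, K2/[H⁺] = 10^-1.23 = 0.058884
α₁ = 1/(1 + 0.012023 + 0.058884) = 1/1.0709 = 0.9338; α₂ = α₁·K2/[H⁺] = 0.05499
α₁ + 2α₂ = 1.0438
CA = 1.0438 × 2.05 = 2.14 mmol/kg

CA = 2.14 mmol/kg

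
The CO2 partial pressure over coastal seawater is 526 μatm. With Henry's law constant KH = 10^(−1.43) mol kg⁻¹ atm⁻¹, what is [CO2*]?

[CO2*] = 19.5 μmol/kg

KH = 10^(−1.43) = 3.715×10^-2 mol kg⁻¹ atm⁻¹
[CO2*] = KH · pCO2 = 3.715×10^-2 × 526×10^-6 atm = 1.95×10^-5 mol/kg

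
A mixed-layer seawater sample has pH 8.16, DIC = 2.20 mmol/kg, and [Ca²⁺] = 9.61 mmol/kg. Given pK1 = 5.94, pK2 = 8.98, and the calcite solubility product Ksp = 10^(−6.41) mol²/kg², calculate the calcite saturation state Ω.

α₂ = 1 / (1 + [H⁺]/K2 + [H⁺]²/(K1K2)) = 1 / (1 + 10^+0.82 + 10^-1.40)
   = 1 / (1 + 6.6069 + 0.039811) = 1/7.6467 = 0.1308
[CO3²⁻] = α₂ × DIC = 0.1308 × 2.20 = 0.2877 mmol/kg
Ksp = 10^(−6.41) = 3.890×10^-7
Ω = [Ca²⁺][CO3²⁻]/Ksp = (9.61×10^-3)(2.877×10^-4) / 3.890×10^-7 = 7.11

Ω = 7.11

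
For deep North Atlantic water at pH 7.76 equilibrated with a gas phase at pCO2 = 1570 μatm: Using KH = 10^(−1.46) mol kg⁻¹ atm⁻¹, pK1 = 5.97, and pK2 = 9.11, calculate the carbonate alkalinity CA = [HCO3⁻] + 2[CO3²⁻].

CA = 3.66 mmol/kg

[CO2*] = KH · pCO2 = 10^(−1.46) × 1570×10^-6 = 5.444×10^-5 mol/kg
α₀ = 1/(1 + K1/[H⁺] + K1K2/[H⁺]²) = 1/(1 + 10^+1.79 + 10^+0.44) = 0.01529
DIC = [CO2*]/α₀ = 5.444×10^-5 / 0.01529 = 3.561 mmol/kg
CA = (α₁ + 2α₂)·DIC = (0.9426 + 2×0.04210) × 3.561 = 3.66 mmol/kg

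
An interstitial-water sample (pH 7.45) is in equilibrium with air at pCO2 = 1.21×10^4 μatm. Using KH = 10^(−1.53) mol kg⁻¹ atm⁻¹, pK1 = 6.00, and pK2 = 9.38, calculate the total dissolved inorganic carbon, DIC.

[CO2*] = KH · pCO2 = 10^(−1.53) × 1.21×10^4×10^-6 = 3.571×10^-4 mol/kg
α₀ = 1/(1 + K1/[H⁺] + K1K2/[H⁺]²) = 1/(1 + 10^+1.45 + 10^-0.48) = 0.03388
DIC = [CO2*]/α₀ = 3.571×10^-4 / 0.03388 = 10.5 mmol/kg

DIC = 10.5 mmol/kg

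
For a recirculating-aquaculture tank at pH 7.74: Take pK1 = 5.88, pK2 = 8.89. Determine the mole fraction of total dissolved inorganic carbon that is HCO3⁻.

α₁ = 1 / (1 + [H⁺]/K1 + K2/[H⁺]) = 1 / (1 + 10^-1.86 + 10^-1.15)
   = 1 / (1 + 0.013804 + 0.070795) = 1/1.0846 = 0.9220

α₁ = 0.922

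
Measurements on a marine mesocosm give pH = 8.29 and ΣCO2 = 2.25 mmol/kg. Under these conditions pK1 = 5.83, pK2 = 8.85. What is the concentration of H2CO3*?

α₀ = 1 / (1 + K1/[H⁺] + K1K2/[H⁺]²) = 1 / (1 + 10^+2.46 + 10^+1.90)
   = 1 / (1 + 288.40 + 79.433) = 1/368.84 = 0.002711
[CO2*] = α₀ × DIC = 0.002711 × 2.25 = 0.00610 mmol/kg = 6.10 μmol/kg

[CO2*] = 6.10 μmol/kg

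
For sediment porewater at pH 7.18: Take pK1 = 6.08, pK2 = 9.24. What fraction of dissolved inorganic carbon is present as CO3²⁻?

α₂ = 0.00800

α₂ = 1 / (1 + [H⁺]/K2 + [H⁺]²/(K1K2)) = 1 / (1 + 10^+2.06 + 10^+0.96)
   = 1 / (1 + 114.82 + 9.1201) = 1/124.94 = 0.008004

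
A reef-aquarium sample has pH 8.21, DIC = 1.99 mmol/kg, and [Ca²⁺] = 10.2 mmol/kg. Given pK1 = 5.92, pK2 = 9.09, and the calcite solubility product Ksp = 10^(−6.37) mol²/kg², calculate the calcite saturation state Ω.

Ω = 5.52

α₂ = 1 / (1 + [H⁺]/K2 + [H⁺]²/(K1K2)) = 1 / (1 + 10^+0.88 + 10^-1.41)
   = 1 / (1 + 7.5858 + 0.038905) = 1/8.6247 = 0.1159
[CO3²⁻] = α₂ × DIC = 0.1159 × 1.99 = 0.2307 mmol/kg
Ksp = 10^(−6.37) = 4.266×10^-7
Ω = [Ca²⁺][CO3²⁻]/Ksp = (10.2×10^-3)(2.307×10^-4) / 4.266×10^-7 = 5.52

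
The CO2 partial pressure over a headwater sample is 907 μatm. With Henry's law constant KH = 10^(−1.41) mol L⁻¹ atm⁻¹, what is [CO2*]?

KH = 10^(−1.41) = 3.890×10^-2 mol L⁻¹ atm⁻¹
[CO2*] = KH · pCO2 = 3.890×10^-2 × 907×10^-6 atm = 3.53×10^-5 mol/L

[CO2*] = 35.3 μmol/L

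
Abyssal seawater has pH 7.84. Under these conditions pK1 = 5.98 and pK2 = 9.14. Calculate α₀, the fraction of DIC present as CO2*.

α₀ = 1 / (1 + K1/[H⁺] + K1K2/[H⁺]²) = 1 / (1 + 10^+1.86 + 10^+0.56)
   = 1 / (1 + 72.444 + 3.6308) = 1/77.074 = 0.01297

α₀ = 0.0130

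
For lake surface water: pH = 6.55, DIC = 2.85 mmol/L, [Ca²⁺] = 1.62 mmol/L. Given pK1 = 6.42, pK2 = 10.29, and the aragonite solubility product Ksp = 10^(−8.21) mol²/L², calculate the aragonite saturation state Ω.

Ω = 0.0782

α₂ = 1 / (1 + [H⁺]/K2 + [H⁺]²/(K1K2)) = 1 / (1 + 10^+3.74 + 10^+3.61)
   = 1 / (1 + 5495.4 + 4073.8) = 1/9570.2 = 0.0001045
[CO3²⁻] = α₂ × DIC = 0.0001045 × 2.85 = 0.0002978 mmol/L = 0.2978 μmol/L
Ksp = 10^(−8.21) = 6.166×10^-9
Ω = [Ca²⁺][CO3²⁻]/Ksp = (1.62×10^-3)(2.978×10^-7) / 6.166×10^-9 = 0.0782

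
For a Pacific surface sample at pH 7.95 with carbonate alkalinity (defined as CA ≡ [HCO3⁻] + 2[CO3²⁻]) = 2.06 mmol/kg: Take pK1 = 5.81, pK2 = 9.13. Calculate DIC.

DIC = 1.95 mmol/kg

CA = [HCO3⁻] + 2[CO3²⁻] = (α₁ + 2α₂)·DIC
At pH 7.95: [H⁺]/K1 = 10^-2.14 = 0.0072444, K2/[H⁺] = 10^-1.18 = 0.066069
α₁ = 1/(1 + 0.0072444 + 0.066069) = 1/1.0733 = 0.9317; α₂ = α₁·K2/[H⁺] = 0.06156
α₁ + 2α₂ = 1.0548
DIC = CA / (α₁ + 2α₂) = 2.06 / 1.0548 = 1.95 mmol/kg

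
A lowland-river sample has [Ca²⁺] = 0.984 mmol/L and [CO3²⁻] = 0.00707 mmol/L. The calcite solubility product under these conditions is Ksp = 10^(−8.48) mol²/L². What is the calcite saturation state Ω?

Ksp = 10^(−8.48) = 3.311×10^-9
Ω = [Ca²⁺][CO3²⁻]/Ksp = (0.984×10^-3)(0.00707×10^-3) / 3.311×10^-9 = 2.10

Ω = 2.10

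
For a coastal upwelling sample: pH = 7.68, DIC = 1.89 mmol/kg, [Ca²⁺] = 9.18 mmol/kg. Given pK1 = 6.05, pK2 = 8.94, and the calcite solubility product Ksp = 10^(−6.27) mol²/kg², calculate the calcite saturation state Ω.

α₂ = 1 / (1 + [H⁺]/K2 + [H⁺]²/(K1K2)) = 1 / (1 + 10^+1.26 + 10^-0.37)
   = 1 / (1 + 18.197 + 0.42658) = 1/19.624 = 0.05096
[CO3²⁻] = α₂ × DIC = 0.05096 × 1.89 = 0.09631 mmol/kg
Ksp = 10^(−6.27) = 5.370×10^-7
Ω = [Ca²⁺][CO3²⁻]/Ksp = (9.18×10^-3)(9.631×10^-5) / 5.370×10^-7 = 1.65

Ω = 1.65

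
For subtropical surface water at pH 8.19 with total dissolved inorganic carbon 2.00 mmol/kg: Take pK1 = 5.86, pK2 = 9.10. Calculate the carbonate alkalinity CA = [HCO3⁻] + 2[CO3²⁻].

CA = 2.21 mmol/kg

CA = [HCO3⁻] + 2[CO3²⁻] = (α₁ + 2α₂)·DIC
At pH 8.19: [H⁺]/K1 = 10^-2.33 = 0.0046774, K2/[H⁺] = 10^-0.91 = 0.12303
α₁ = 1/(1 + 0.0046774 + 0.12303) = 1/1.1277 = 0.8868; α₂ = α₁·K2/[H⁺] = 0.1091
α₁ + 2α₂ = 1.1049
CA = 1.1049 × 2.00 = 2.21 mmol/kg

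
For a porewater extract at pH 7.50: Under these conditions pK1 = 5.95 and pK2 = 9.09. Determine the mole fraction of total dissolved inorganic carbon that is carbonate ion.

α₂ = 0.0244

α₂ = 1 / (1 + [H⁺]/K2 + [H⁺]²/(K1K2)) = 1 / (1 + 10^+1.59 + 10^+0.04)
   = 1 / (1 + 38.905 + 1.0965) = 1/41.001 = 0.02439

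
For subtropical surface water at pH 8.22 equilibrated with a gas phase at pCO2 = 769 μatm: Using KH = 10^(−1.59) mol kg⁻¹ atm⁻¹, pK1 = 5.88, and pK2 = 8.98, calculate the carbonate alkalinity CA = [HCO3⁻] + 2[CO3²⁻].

[CO2*] = KH · pCO2 = 10^(−1.59) × 769×10^-6 = 1.977×10^-5 mol/kg
α₀ = 1/(1 + K1/[H⁺] + K1K2/[H⁺]²) = 1/(1 + 10^+2.34 + 10^+1.58) = 0.003879
DIC = [CO2*]/α₀ = 1.977×10^-5 / 0.003879 = 5.096 mmol/kg
CA = (α₁ + 2α₂)·DIC = (0.8486 + 2×0.1475) × 5.096 = 5.83 mmol/kg

CA = 5.83 mmol/kg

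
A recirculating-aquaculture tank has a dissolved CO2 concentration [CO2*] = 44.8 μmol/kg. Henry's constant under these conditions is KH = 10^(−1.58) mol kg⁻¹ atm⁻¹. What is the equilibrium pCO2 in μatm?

KH = 10^(−1.58) = 2.630×10^-2 mol kg⁻¹ atm⁻¹
pCO2 = [CO2*]/KH = 44.8×10^-6 / 2.630×10^-2 = 1.70×10^-3 atm = 1700 μatm

pCO2 = 1700 μatm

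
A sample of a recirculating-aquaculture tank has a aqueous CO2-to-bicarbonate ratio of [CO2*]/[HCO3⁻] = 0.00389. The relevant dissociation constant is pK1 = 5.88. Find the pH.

pH = 8.29

From K1 = [H⁺][HCO3⁻]/[CO2*]:  pH = pK1 − log₁₀([CO2*]/[HCO3⁻])
log₁₀(0.00389) = -2.410
pH = 5.88 − (-2.410) = 8.29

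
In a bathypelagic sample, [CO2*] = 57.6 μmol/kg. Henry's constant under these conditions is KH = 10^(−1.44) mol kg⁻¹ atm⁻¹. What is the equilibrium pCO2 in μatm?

KH = 10^(−1.44) = 3.631×10^-2 mol kg⁻¹ atm⁻¹
pCO2 = [CO2*]/KH = 57.6×10^-6 / 3.631×10^-2 = 1.59×10^-3 atm = 1590 μatm

pCO2 = 1590 μatm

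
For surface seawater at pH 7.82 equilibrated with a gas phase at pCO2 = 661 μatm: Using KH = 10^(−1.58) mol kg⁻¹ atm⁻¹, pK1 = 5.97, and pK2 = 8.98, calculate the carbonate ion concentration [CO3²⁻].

[CO2*] = KH · pCO2 = 10^(−1.58) × 661×10^-6 = 1.739×10^-5 mol/kg
α₀ = 1/(1 + K1/[H⁺] + K1K2/[H⁺]²) = 1/(1 + 10^+1.85 + 10^+0.69) = 0.01304
DIC = [CO2*]/α₀ = 1.739×10^-5 / 0.01304 = 1.333 mmol/kg
[CO3²⁻] = α₂·DIC; α₂ = 0.06386, so [CO3²⁻] = 0.06386 × 1.333 = 0.0852 mmol/kg

[CO3²⁻] = 0.0852 mmol/kg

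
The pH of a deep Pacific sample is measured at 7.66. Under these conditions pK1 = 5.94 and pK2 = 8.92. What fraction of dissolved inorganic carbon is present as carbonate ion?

α₂ = 1 / (1 + [H⁺]/K2 + [H⁺]²/(K1K2)) = 1 / (1 + 10^+1.26 + 10^-0.46)
   = 1 / (1 + 18.197 + 0.34674) = 1/19.544 = 0.05117

α₂ = 0.0512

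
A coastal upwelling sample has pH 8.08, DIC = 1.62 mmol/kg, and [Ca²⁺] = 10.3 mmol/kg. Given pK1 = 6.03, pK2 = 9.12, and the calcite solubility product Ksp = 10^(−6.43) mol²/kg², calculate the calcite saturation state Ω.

Ω = 3.72

α₂ = 1 / (1 + [H⁺]/K2 + [H⁺]²/(K1K2)) = 1 / (1 + 10^+1.04 + 10^-1.01)
   = 1 / (1 + 10.965 + 0.097724) = 1/12.063 = 0.08290
[CO3²⁻] = α₂ × DIC = 0.08290 × 1.62 = 0.1343 mmol/kg
Ksp = 10^(−6.43) = 3.715×10^-7
Ω = [Ca²⁺][CO3²⁻]/Ksp = (10.3×10^-3)(1.343×10^-4) / 3.715×10^-7 = 3.72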